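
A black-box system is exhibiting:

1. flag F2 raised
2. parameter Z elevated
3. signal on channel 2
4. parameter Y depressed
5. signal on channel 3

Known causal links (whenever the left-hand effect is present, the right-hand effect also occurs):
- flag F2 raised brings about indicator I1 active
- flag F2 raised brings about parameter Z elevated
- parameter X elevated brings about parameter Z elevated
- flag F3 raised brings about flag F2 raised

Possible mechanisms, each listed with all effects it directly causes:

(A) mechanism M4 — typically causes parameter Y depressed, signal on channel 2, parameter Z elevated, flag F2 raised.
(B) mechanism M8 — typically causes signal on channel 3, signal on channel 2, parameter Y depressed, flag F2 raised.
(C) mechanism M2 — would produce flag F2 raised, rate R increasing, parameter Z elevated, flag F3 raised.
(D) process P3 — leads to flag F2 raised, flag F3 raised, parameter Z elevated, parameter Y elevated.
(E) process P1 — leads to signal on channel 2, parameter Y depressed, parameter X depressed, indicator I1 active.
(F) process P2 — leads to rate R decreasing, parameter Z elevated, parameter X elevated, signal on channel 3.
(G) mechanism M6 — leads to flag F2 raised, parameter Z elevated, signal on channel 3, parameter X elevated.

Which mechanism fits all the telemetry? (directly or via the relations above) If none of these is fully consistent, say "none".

Per-candidate check:
(A) mechanism M4 — flag F2 raised ✓; parameter Z elevated ✓; signal on channel 2 ✓; parameter Y depressed ✓; signal on channel 3 ✗
(B) mechanism M8 — flag F2 raised ✓; parameter Z elevated ✓ (through flag F2 raised → parameter Z elevated); signal on channel 2 ✓; parameter Y depressed ✓; signal on channel 3 ✓
(C) mechanism M2 — flag F2 raised ✓; parameter Z elevated ✓; signal on channel 2 ✗; parameter Y depressed ✗; signal on channel 3 ✗
(D) process P3 — fails on signal on channel 2, parameter Y depressed, signal on channel 3 (predicts parameter Y elevated, not parameter Y depressed)
(E) process P1 — flag F2 raised ✗; parameter Z elevated ✗; signal on channel 2 ✓; parameter Y depressed ✓; signal on channel 3 ✗
(F) process P2 — does not account for flag F2 raised, signal on channel 2, parameter Y depressed
(G) mechanism M6 — flag F2 raised ✓; parameter Z elevated ✓; signal on channel 2 ✗; parameter Y depressed ✗; signal on channel 3 ✓
Only (B) is consistent with every observation.

B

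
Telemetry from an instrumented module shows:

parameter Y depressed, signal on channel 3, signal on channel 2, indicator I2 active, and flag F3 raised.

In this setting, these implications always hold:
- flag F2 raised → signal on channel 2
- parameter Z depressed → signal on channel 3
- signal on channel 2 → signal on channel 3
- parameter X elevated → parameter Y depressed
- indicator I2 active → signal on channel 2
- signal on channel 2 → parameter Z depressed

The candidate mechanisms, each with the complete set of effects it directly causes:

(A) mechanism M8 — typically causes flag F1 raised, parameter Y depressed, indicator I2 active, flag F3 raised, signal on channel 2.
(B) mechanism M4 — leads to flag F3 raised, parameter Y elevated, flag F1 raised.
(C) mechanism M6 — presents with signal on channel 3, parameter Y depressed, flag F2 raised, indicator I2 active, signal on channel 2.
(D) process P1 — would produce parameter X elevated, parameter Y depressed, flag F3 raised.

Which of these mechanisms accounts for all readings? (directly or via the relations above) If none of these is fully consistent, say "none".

A

Checking each candidate against the observations:
(A) mechanism M8 — accounts for every observation (signal on channel 3 through signal on channel 2 → signal on channel 3)
(B) mechanism M4 — fails on parameter Y depressed, signal on channel 3, signal on channel 2, indicator I2 active (predicts parameter Y elevated, not parameter Y depressed)
(C) mechanism M6 — does not account for flag F3 raised
(D) process P1 — does not account for signal on channel 3, signal on channel 2, indicator I2 active
(A) alone accounts for all the evidence.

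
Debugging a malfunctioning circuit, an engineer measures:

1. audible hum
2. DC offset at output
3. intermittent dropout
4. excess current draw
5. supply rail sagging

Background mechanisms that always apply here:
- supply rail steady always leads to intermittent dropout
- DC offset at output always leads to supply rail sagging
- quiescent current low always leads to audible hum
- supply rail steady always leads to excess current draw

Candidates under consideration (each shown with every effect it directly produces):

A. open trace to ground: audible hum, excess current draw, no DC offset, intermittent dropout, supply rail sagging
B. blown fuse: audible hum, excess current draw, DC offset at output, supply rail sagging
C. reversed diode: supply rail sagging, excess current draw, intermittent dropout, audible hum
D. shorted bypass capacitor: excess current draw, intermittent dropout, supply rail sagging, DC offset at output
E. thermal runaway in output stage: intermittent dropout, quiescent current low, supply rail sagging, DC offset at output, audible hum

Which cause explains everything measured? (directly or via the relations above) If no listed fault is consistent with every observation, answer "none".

none

For each candidate, compare predicted effects to what was observed:
(A) open trace to ground — audible hum ✓; DC offset at output ✗; intermittent dropout ✓; excess current draw ✓; supply rail sagging ✓
(B) blown fuse — does not account for intermittent dropout
(C) reversed diode — audible hum ✓; DC offset at output ✗; intermittent dropout ✓; excess current draw ✓; supply rail sagging ✓
(D) shorted bypass capacitor — does not account for audible hum
(E) thermal runaway in output stage — audible hum ✓; DC offset at output ✓; intermittent dropout ✓; excess current draw ✗; supply rail sagging ✓
None of the listed candidates fits everything.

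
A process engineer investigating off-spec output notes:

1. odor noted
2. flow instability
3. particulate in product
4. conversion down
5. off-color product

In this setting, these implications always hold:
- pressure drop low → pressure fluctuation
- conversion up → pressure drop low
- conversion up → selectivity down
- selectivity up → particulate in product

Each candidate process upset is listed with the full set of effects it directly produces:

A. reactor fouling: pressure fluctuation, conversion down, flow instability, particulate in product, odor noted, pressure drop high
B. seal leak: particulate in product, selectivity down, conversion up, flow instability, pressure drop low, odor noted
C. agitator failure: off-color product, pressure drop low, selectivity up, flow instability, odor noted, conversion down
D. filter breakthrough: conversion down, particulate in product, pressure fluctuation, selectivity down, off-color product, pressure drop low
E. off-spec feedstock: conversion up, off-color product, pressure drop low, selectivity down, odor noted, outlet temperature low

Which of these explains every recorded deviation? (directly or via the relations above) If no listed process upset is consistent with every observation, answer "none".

Testing each hypothesis:
(A) reactor fouling — does not account for off-color product
(B) seal leak — fails on conversion down, off-color product (predicts conversion up, not conversion down)
(C) agitator failure — odor noted ✓; flow instability ✓; particulate in product ✓ (through selectivity up → particulate in product); conversion down ✓; off-color product ✓
(D) filter breakthrough — odor noted ✗; flow instability ✗; particulate in product ✓; conversion down ✓; off-color product ✓
(E) off-spec feedstock — odor noted ✓; flow instability ✗; particulate in product ✗; conversion down ✗; off-color product ✓
Only (C) is consistent with every observation.

C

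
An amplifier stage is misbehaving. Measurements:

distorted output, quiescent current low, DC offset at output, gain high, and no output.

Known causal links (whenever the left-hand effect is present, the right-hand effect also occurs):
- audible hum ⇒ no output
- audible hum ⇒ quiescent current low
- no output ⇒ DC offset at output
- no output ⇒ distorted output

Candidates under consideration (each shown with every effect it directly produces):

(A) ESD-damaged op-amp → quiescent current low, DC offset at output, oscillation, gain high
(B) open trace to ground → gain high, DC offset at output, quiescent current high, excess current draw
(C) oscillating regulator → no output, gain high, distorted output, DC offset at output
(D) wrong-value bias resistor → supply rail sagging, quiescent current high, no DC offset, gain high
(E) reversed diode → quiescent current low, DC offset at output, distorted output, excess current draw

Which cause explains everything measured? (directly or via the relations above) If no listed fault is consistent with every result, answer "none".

Per-candidate check:
(A) ESD-damaged op-amp — does not account for distorted output, no output
(B) open trace to ground — fails on distorted output, quiescent current low, no output (predicts quiescent current high, not quiescent current low)
(C) oscillating regulator — does not account for quiescent current low
(D) wrong-value bias resistor — fails on distorted output, quiescent current low, DC offset at output, no output (predicts quiescent current high, not quiescent current low; predicts no DC offset, not DC offset at output)
(E) reversed diode — does not account for gain high, no output
None of the listed candidates fits everything.

none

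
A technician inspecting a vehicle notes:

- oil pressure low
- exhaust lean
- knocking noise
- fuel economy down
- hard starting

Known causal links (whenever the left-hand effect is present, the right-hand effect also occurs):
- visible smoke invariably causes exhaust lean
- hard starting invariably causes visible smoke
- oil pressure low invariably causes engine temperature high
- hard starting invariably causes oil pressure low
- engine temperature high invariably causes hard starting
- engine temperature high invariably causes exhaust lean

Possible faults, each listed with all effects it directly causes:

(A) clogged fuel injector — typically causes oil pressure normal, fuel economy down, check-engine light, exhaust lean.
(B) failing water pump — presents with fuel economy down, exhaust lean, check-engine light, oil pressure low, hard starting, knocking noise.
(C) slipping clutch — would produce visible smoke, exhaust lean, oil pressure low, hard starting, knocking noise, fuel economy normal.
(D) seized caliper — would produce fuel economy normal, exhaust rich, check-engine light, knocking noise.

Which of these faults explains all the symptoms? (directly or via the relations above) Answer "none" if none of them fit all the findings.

B

For each candidate, compare predicted effects to what was observed:
(A) clogged fuel injector — fails on oil pressure low, knocking noise, hard starting (predicts oil pressure normal, not oil pressure low)
(B) failing water pump — oil pressure low yes; exhaust lean yes; knocking noise yes; fuel economy down yes; hard starting yes
(C) slipping clutch — oil pressure low yes; exhaust lean yes; knocking noise yes; fuel economy down NO; hard starting yes
(D) seized caliper — fails on oil pressure low, exhaust lean, fuel economy down, hard starting (predicts exhaust rich, not exhaust lean; predicts fuel economy normal, not fuel economy down)
(B) is the only candidate with no mismatches.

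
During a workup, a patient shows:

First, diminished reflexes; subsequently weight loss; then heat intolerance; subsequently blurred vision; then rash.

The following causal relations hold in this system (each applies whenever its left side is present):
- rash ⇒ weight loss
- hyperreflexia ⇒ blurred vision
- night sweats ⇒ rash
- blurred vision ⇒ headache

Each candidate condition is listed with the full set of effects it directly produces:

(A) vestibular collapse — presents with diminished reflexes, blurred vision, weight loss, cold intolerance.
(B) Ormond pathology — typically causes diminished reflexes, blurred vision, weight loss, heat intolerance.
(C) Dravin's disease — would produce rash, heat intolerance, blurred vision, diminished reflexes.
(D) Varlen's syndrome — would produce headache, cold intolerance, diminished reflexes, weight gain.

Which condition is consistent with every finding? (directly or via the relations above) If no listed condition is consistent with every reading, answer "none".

Per-candidate check:
(A) vestibular collapse — diminished reflexes +; weight loss +; heat intolerance -; blurred vision +; rash -
(B) Ormond pathology — diminished reflexes +; weight loss +; heat intolerance +; blurred vision +; rash -
(C) Dravin's disease — diminished reflexes +; weight loss + (via rash → weight loss); heat intolerance +; blurred vision +; rash +
(D) Varlen's syndrome — fails on weight loss, heat intolerance, blurred vision, rash (predicts weight gain, not weight loss; predicts cold intolerance, not heat intolerance)
(C) is the only candidate with no mismatches.

C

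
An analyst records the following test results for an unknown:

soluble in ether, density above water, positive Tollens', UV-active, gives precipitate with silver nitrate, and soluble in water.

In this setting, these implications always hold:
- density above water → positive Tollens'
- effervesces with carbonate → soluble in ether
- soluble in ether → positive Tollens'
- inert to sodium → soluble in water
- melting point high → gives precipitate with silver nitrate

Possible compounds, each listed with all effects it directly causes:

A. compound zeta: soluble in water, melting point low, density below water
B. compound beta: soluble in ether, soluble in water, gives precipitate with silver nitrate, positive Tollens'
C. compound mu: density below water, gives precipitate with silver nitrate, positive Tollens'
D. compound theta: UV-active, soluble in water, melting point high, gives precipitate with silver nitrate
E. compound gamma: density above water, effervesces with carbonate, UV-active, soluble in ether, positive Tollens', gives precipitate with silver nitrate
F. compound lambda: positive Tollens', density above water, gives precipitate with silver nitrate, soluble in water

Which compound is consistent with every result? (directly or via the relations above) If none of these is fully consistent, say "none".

none

For each candidate, compare predicted effects to what was observed:
(A) compound zeta — soluble in ether NO; density above water NO; positive Tollens' NO; UV-active NO; gives precipitate with silver nitrate NO; soluble in water yes
(B) compound beta — soluble in ether yes; density above water NO; positive Tollens' yes; UV-active NO; gives precipitate with silver nitrate yes; soluble in water yes
(C) compound mu — soluble in ether NO; density above water NO; positive Tollens' yes; UV-active NO; gives precipitate with silver nitrate yes; soluble in water NO
(D) compound theta — soluble in ether NO; density above water NO; positive Tollens' NO; UV-active yes; gives precipitate with silver nitrate yes; soluble in water yes
(E) compound gamma — does not account for soluble in water
(F) compound lambda — soluble in ether NO; density above water yes; positive Tollens' yes; UV-active NO; gives precipitate with silver nitrate yes; soluble in water yes
No candidate is consistent with all observations.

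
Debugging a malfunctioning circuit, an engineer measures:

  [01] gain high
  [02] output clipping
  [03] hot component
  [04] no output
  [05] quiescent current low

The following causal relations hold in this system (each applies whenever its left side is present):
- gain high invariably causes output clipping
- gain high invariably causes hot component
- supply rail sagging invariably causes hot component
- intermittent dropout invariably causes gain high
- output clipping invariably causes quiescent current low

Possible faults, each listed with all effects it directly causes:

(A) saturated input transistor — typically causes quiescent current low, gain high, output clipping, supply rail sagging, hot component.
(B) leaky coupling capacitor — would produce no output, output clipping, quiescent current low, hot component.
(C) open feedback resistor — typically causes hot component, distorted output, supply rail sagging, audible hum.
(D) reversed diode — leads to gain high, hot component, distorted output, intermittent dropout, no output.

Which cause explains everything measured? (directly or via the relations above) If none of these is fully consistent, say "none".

D

For each candidate, compare predicted effects to what was observed:
(A) saturated input transistor — gain high ✓; output clipping ✓; hot component ✓; no output ✗; quiescent current low ✓
(B) leaky coupling capacitor — does not account for gain high
(C) open feedback resistor — does not account for gain high, output clipping, no output, quiescent current low
(D) reversed diode — accounts for every observation (output clipping by gain high → output clipping)
(D) is the only candidate with no mismatches.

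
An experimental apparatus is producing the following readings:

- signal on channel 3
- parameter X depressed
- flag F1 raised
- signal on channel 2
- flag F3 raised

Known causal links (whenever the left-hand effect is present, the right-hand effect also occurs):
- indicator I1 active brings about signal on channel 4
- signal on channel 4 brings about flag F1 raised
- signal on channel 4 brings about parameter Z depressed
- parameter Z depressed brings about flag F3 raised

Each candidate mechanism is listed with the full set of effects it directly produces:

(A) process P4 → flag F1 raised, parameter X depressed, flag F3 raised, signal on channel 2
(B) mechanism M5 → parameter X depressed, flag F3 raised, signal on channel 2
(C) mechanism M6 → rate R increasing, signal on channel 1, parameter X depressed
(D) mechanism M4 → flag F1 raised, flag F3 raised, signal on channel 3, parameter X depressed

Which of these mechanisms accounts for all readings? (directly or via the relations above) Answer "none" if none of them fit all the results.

For each candidate, compare predicted effects to what was observed:
(A) process P4 — does not account for signal on channel 3
(B) mechanism M5 — signal on channel 3 -; parameter X depressed +; flag F1 raised -; signal on channel 2 +; flag F3 raised +
(C) mechanism M6 — signal on channel 3 -; parameter X depressed +; flag F1 raised -; signal on channel 2 -; flag F3 raised -
(D) mechanism M4 — signal on channel 3 +; parameter X depressed +; flag F1 raised +; signal on channel 2 -; flag F3 raised +
None of the listed candidates fits everything.

none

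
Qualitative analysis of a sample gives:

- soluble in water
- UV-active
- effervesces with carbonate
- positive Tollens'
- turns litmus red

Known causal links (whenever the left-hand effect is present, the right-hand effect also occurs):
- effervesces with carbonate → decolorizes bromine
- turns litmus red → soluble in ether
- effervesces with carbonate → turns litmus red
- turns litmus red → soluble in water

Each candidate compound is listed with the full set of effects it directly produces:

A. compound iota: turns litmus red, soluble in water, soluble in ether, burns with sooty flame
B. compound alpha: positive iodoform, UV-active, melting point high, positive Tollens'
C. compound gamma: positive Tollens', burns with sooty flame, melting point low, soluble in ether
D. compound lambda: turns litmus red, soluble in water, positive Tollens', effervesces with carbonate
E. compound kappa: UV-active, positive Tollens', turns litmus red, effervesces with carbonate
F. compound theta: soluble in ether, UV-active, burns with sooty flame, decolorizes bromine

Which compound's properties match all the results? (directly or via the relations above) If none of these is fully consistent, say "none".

E

Checking each candidate against the observations:
(A) compound iota — soluble in water +; UV-active -; effervesces with carbonate -; positive Tollens' -; turns litmus red +
(B) compound alpha — soluble in water -; UV-active +; effervesces with carbonate -; positive Tollens' +; turns litmus red -
(C) compound gamma — soluble in water -; UV-active -; effervesces with carbonate -; positive Tollens' +; turns litmus red -
(D) compound lambda — does not account for UV-active
(E) compound kappa — accounts for every observation (soluble in water via turns litmus red → soluble in water)
(F) compound theta — does not account for soluble in water, effervesces with carbonate, positive Tollens', turns litmus red
(E) is the only candidate with no mismatches.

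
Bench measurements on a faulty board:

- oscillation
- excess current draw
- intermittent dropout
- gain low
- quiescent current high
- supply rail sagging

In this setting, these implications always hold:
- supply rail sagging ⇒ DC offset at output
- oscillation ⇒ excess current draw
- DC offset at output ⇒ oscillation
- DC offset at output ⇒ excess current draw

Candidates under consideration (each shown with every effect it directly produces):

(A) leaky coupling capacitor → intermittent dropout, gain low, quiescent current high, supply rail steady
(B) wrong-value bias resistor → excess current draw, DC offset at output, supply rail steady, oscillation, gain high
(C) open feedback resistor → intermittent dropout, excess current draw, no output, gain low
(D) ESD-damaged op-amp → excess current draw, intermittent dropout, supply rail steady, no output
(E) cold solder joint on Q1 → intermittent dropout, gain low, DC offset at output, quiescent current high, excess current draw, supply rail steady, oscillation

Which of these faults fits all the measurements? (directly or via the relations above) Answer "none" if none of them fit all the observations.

none

Testing each hypothesis:
(A) leaky coupling capacitor — oscillation -; excess current draw -; intermittent dropout +; gain low +; quiescent current high +; supply rail sagging -
(B) wrong-value bias resistor — oscillation +; excess current draw +; intermittent dropout -; gain low -; quiescent current high -; supply rail sagging -
(C) open feedback resistor — oscillation -; excess current draw +; intermittent dropout +; gain low +; quiescent current high -; supply rail sagging -
(D) ESD-damaged op-amp — oscillation -; excess current draw +; intermittent dropout +; gain low -; quiescent current high -; supply rail sagging -
(E) cold solder joint on Q1 — fails on supply rail sagging (predicts supply rail steady, not supply rail sagging)
Every candidate fails on at least one observation.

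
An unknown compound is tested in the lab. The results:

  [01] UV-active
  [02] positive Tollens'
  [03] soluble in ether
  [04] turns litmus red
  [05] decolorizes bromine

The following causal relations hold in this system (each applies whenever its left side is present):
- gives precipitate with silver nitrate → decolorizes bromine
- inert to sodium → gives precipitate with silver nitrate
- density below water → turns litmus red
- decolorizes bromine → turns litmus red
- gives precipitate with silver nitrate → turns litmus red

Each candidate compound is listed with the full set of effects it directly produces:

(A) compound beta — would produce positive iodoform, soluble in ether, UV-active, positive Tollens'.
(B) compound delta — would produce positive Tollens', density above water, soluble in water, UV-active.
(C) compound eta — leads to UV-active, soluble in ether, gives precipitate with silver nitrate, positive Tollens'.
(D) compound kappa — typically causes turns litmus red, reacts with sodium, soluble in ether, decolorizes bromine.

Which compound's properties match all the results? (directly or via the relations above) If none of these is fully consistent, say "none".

C

Testing each hypothesis:
(A) compound beta — UV-active match; positive Tollens' match; soluble in ether match; turns litmus red miss; decolorizes bromine miss
(B) compound delta — does not account for soluble in ether, turns litmus red, decolorizes bromine
(C) compound eta — UV-active match; positive Tollens' match; soluble in ether match; turns litmus red match (via gives precipitate with silver nitrate → turns litmus red); decolorizes bromine match (via gives precipitate with silver nitrate → decolorizes bromine)
(D) compound kappa — does not account for UV-active, positive Tollens'
(C) alone accounts for all the evidence.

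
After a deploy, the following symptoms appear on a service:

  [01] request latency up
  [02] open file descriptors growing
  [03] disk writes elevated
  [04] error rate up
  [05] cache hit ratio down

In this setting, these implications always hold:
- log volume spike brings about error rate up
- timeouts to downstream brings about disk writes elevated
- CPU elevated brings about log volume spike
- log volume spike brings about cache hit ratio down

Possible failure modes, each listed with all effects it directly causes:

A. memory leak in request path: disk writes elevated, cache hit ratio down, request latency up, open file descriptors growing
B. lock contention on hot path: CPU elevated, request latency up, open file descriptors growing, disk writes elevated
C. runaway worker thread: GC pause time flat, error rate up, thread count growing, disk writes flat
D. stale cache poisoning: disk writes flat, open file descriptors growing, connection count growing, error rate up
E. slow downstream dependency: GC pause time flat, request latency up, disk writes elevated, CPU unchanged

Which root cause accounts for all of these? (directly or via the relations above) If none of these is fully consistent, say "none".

Checking each candidate against the observations:
(A) memory leak in request path — does not account for error rate up
(B) lock contention on hot path — accounts for every observation (error rate up by CPU elevated → log volume spike → error rate up)
(C) runaway worker thread — request latency up ✗; open file descriptors growing ✗; disk writes elevated ✗; error rate up ✓; cache hit ratio down ✗
(D) stale cache poisoning — request latency up ✗; open file descriptors growing ✓; disk writes elevated ✗; error rate up ✓; cache hit ratio down ✗
(E) slow downstream dependency — request latency up ✓; open file descriptors growing ✗; disk writes elevated ✓; error rate up ✗; cache hit ratio down ✗
Only (B) is consistent with every observation.

B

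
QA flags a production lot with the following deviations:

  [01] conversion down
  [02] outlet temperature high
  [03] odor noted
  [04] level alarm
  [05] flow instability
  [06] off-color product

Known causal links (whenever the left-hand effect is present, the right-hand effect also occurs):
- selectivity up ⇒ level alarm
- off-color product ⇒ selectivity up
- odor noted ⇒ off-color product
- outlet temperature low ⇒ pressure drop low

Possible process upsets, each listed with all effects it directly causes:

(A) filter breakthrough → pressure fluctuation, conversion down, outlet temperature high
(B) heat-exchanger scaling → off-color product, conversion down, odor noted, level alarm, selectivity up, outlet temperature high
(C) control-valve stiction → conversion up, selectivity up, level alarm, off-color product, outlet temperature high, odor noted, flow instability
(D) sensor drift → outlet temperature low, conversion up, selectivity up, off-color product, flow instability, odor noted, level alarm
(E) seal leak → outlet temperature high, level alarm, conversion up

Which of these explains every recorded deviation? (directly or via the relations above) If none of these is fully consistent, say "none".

none

Per-candidate check:
(A) filter breakthrough — conversion down +; outlet temperature high +; odor noted -; level alarm -; flow instability -; off-color product -
(B) heat-exchanger scaling — does not account for flow instability
(C) control-valve stiction — fails on conversion down (predicts conversion up, not conversion down)
(D) sensor drift — conversion down -; outlet temperature high -; odor noted +; level alarm +; flow instability +; off-color product +
(E) seal leak — conversion down -; outlet temperature high +; odor noted -; level alarm +; flow instability -; off-color product -
None of the listed candidates fits everything.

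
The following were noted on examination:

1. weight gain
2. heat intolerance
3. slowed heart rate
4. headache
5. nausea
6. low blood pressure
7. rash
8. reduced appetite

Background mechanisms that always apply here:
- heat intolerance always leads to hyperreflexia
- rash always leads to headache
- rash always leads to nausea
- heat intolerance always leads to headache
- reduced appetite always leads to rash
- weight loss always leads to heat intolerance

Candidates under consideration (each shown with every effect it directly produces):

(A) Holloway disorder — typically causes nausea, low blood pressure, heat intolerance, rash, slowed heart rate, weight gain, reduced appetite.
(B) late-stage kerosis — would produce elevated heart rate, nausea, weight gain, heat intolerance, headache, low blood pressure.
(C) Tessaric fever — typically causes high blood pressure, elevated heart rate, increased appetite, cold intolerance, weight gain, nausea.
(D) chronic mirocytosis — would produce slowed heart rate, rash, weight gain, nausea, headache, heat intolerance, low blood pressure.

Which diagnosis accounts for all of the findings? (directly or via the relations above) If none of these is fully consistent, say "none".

A

Per-candidate check:
(A) Holloway disorder — weight gain +; heat intolerance +; slowed heart rate +; headache + (via rash → headache); nausea +; low blood pressure +; rash +; reduced appetite +
(B) late-stage kerosis — weight gain +; heat intolerance +; slowed heart rate -; headache +; nausea +; low blood pressure +; rash -; reduced appetite -
(C) Tessaric fever — fails on heat intolerance, slowed heart rate, headache, low blood pressure, rash, reduced appetite (predicts cold intolerance, not heat intolerance; predicts elevated heart rate, not slowed heart rate; predicts high blood pressure, not low blood pressure; predicts increased appetite, not reduced appetite)
(D) chronic mirocytosis — does not account for reduced appetite
Only (A) is consistent with every observation.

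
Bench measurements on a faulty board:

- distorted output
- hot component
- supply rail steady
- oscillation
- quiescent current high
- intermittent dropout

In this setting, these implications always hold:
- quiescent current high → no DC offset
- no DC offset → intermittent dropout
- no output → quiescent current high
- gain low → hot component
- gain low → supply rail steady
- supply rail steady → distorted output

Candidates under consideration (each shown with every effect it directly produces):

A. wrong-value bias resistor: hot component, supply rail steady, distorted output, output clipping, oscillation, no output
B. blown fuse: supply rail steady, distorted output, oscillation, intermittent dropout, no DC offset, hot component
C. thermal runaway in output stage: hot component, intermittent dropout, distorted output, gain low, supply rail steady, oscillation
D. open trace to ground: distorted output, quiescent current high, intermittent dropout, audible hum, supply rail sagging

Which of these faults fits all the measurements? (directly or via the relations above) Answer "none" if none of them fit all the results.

Testing each hypothesis:
(A) wrong-value bias resistor — distorted output yes; hot component yes; supply rail steady yes; oscillation yes; quiescent current high yes (by no output → quiescent current high); intermittent dropout yes (by no output → quiescent current high → no DC offset → intermittent dropout)
(B) blown fuse — does not account for quiescent current high
(C) thermal runaway in output stage — does not account for quiescent current high
(D) open trace to ground — distorted output yes; hot component NO; supply rail steady NO; oscillation NO; quiescent current high yes; intermittent dropout yes
Only (A) is consistent with every observation.

A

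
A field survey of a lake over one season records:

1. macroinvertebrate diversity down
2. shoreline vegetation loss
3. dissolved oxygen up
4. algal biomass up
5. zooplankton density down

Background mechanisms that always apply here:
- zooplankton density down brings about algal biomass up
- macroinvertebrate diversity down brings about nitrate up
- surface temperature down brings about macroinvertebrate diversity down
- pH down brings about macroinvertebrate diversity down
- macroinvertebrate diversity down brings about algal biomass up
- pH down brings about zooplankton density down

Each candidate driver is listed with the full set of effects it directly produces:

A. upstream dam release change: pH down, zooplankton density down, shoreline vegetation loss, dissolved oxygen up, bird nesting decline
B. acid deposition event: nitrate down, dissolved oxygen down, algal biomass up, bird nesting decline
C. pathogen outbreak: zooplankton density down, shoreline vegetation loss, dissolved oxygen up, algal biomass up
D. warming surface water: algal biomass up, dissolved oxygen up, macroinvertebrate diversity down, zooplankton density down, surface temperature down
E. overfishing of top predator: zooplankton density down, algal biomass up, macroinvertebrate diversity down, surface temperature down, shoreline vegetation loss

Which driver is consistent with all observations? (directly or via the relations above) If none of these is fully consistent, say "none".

A

Checking each candidate against the observations:
(A) upstream dam release change — macroinvertebrate diversity down ✓ (by pH down → macroinvertebrate diversity down); shoreline vegetation loss ✓; dissolved oxygen up ✓; algal biomass up ✓ (by zooplankton density down → algal biomass up); zooplankton density down ✓
(B) acid deposition event — macroinvertebrate diversity down ✗; shoreline vegetation loss ✗; dissolved oxygen up ✗; algal biomass up ✓; zooplankton density down ✗
(C) pathogen outbreak — macroinvertebrate diversity down ✗; shoreline vegetation loss ✓; dissolved oxygen up ✓; algal biomass up ✓; zooplankton density down ✓
(D) warming surface water — does not account for shoreline vegetation loss
(E) overfishing of top predator — macroinvertebrate diversity down ✓; shoreline vegetation loss ✓; dissolved oxygen up ✗; algal biomass up ✓; zooplankton density down ✓
Only (A) is consistent with every observation.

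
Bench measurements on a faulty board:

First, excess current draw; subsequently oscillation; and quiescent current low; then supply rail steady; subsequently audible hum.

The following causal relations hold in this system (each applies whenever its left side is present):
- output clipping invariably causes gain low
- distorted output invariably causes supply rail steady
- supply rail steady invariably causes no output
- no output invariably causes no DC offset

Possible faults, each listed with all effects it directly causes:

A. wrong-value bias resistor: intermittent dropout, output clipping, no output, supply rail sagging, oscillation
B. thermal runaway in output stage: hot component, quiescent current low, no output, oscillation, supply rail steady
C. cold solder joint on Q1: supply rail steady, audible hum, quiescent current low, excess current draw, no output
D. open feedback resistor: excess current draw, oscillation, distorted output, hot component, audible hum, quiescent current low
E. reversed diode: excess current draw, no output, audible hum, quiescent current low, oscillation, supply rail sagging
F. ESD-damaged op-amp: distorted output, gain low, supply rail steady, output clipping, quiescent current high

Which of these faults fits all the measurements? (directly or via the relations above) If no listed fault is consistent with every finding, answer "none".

Testing each hypothesis:
(A) wrong-value bias resistor — excess current draw miss; oscillation match; quiescent current low miss; supply rail steady miss; audible hum miss
(B) thermal runaway in output stage — excess current draw miss; oscillation match; quiescent current low match; supply rail steady match; audible hum miss
(C) cold solder joint on Q1 — does not account for oscillation
(D) open feedback resistor — accounts for every observation (supply rail steady via distorted output → supply rail steady)
(E) reversed diode — excess current draw match; oscillation match; quiescent current low match; supply rail steady miss; audible hum match
(F) ESD-damaged op-amp — fails on excess current draw, oscillation, quiescent current low, audible hum (predicts quiescent current high, not quiescent current low)
(D) is the only candidate with no mismatches.

D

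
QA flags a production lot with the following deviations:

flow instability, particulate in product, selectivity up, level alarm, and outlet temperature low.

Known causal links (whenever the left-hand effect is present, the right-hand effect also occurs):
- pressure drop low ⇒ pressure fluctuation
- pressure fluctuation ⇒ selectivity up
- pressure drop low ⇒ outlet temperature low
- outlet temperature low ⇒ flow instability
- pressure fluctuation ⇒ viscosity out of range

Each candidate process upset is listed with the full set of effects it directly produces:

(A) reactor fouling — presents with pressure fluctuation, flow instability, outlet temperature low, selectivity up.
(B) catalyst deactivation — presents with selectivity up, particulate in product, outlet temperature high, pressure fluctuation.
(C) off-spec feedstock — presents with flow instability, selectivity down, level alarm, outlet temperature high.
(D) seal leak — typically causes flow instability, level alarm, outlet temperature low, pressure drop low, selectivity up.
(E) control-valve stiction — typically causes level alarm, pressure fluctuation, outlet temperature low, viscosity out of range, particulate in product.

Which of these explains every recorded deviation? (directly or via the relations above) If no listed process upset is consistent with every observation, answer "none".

Per-candidate check:
(A) reactor fouling — does not account for particulate in product, level alarm
(B) catalyst deactivation — flow instability -; particulate in product +; selectivity up +; level alarm -; outlet temperature low -
(C) off-spec feedstock — flow instability +; particulate in product -; selectivity up -; level alarm +; outlet temperature low -
(D) seal leak — does not account for particulate in product
(E) control-valve stiction — flow instability + (by outlet temperature low → flow instability); particulate in product +; selectivity up + (by pressure fluctuation → selectivity up); level alarm +; outlet temperature low +
(E) alone accounts for all the evidence.

E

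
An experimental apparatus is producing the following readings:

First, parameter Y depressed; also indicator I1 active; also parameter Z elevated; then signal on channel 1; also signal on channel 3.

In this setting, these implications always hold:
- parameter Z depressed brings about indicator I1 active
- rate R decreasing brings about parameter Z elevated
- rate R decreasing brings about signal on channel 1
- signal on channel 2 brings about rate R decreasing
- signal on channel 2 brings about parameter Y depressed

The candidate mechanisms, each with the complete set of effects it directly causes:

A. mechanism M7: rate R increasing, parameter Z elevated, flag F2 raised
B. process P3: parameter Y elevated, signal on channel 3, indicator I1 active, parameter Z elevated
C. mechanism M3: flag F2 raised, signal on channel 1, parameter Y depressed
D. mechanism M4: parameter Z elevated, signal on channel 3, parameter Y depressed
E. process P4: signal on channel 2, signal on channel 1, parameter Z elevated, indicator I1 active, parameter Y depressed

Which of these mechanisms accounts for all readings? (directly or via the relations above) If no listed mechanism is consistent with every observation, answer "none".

Checking each candidate against the observations:
(A) mechanism M7 — parameter Y depressed NO; indicator I1 active NO; parameter Z elevated yes; signal on channel 1 NO; signal on channel 3 NO
(B) process P3 — parameter Y depressed NO; indicator I1 active yes; parameter Z elevated yes; signal on channel 1 NO; signal on channel 3 yes
(C) mechanism M3 — does not account for indicator I1 active, parameter Z elevated, signal on channel 3
(D) mechanism M4 — parameter Y depressed yes; indicator I1 active NO; parameter Z elevated yes; signal on channel 1 NO; signal on channel 3 yes
(E) process P4 — does not account for signal on channel 3
Every candidate fails on at least one observation.

none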